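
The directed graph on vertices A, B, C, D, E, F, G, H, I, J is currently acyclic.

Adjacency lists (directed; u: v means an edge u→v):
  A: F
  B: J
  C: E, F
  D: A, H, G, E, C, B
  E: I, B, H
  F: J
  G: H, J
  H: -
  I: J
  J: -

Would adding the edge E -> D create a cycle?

Yes

Adding E→D creates a cycle iff D can already reach E.
Path from D: D → E.
So D → … → E → D is a cycle.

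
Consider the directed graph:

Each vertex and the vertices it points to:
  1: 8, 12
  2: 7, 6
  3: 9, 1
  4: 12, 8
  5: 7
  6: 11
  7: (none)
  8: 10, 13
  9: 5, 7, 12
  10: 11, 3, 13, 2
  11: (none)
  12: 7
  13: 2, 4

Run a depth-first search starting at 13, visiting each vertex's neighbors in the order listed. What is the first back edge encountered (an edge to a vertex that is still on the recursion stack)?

DFS from 13 (visiting each vertex's neighbors in the order listed); mark gray on enter, black on exit:
13 gray
  2 gray
    7 gray
    7 black
    6 gray
      11 gray
      11 black
    6 black
  2 black
  4 gray
    12 gray
      12→7: 7 black — skip
    12 black
    8 gray
      10 gray
        10→11: 11 black — skip
        3 gray
          9 gray
            5 gray
              5→7: 7 black — skip
            5 black
            9→7: 7 black — skip
            9→12: 12 black — skip
          9 black
          1 gray
            1→8: 8 is gray → back edge
First back edge: 1 → 8.

1→8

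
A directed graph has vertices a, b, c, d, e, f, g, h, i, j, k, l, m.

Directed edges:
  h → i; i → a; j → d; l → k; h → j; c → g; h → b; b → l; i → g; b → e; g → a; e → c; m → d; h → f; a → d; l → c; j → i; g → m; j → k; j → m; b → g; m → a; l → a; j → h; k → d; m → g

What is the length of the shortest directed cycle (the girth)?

For each vertex v, BFS finds the shortest path from v back to v.
The shortest such closed walk is h → j → h, length 2.

2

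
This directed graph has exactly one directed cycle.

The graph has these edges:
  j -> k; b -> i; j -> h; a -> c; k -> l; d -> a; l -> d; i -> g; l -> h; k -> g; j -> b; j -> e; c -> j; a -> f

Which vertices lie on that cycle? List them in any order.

DFS with gray/black marking from a:
a gray
  c gray
    j gray
      h gray
      h black
      b gray
        i gray
          g gray
          g black
        i black
      b black
      e gray
      e black
      k gray
        k→g: g black — skip
        l gray
          d gray
            d→a: a is gray → back edge
Back edge closes the cycle a → c → j → k → l → d → a; its vertices are {a, c, d, j, k, l}.

a, c, d, j, k, l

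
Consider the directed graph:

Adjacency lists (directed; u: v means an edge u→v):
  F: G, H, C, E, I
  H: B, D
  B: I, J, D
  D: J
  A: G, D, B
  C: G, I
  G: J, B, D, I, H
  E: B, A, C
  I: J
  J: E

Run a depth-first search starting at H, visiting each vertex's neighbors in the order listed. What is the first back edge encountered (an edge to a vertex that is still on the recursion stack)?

E→B

DFS from H (visiting each vertex's neighbors in the order listed); mark gray on enter, black on exit:
H gray
  B gray
    I gray
      J gray
        E gray
          E→B: B is gray → back edge
First back edge: E → B.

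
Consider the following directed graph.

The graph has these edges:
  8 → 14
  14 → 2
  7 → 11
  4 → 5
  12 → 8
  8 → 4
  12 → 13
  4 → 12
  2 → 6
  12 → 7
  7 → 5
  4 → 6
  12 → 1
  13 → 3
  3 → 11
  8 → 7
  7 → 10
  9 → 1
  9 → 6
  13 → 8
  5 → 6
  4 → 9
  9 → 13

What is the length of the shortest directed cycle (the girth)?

For each vertex v, BFS finds the shortest path from v back to v.
The shortest such closed walk is 12 → 8 → 4 → 12, length 3.

3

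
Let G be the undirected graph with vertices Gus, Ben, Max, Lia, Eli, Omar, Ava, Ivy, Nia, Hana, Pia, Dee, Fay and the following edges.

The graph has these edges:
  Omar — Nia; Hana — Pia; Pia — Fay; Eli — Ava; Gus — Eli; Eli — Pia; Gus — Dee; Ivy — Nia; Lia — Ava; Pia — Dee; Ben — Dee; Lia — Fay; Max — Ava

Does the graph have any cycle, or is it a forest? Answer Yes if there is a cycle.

DFS, tracking each vertex's parent; an edge to a visited non-parent vertex closes a cycle.
Start from Gus:
visit Gus (parent –)
  visit Dee (parent Gus)
    Dee–Gus: parent, skip
    visit Pia (parent Dee)
      visit Fay (parent Pia)
        Fay–Pia: parent, skip
        visit Lia (parent Fay)
          Lia–Fay: parent, skip
          visit Ava (parent Lia)
            Ava–Lia: parent, skip
            visit Max (parent Ava)
              Max–Ava: parent, skip
            visit Eli (parent Ava)
              Eli–Gus: Gus visited and ≠ parent → cycle
Cycle: Gus – Dee – Pia – Fay – Lia – Ava – Eli – Gus.

Yes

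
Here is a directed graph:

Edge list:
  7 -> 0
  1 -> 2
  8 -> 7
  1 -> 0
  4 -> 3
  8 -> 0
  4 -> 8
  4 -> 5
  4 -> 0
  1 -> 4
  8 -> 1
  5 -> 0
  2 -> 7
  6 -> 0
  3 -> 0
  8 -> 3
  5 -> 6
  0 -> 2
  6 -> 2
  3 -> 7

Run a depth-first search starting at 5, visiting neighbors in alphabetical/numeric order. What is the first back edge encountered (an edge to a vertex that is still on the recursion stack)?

DFS from 5 (visiting neighbors in alphabetical/numeric order); mark gray on enter, black on exit:
5 gray
  0 gray
    2 gray
      7 gray
        7→0: 0 is gray → back edge
First back edge: 7 → 0.

7->0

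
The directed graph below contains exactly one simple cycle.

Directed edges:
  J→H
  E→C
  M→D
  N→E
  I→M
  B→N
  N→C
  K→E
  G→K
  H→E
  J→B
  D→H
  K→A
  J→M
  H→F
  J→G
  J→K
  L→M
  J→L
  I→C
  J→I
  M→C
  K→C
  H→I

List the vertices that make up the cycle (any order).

D, H, I, M

DFS with gray/black marking from H:
H gray
  E gray
    C gray
    C black
  E black
  F gray
  F black
  I gray
    I→C: C black — skip
    M gray
      M→C: C black — skip
      D gray
        D→H: H is gray → back edge
Back edge closes the cycle H → I → M → D → H; its vertices are {D, H, I, M}.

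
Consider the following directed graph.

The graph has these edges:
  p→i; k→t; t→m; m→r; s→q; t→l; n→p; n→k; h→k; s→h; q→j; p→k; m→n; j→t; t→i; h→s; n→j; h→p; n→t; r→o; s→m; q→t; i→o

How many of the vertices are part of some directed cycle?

A vertex is on a directed cycle iff it belongs to a strongly connected component of size ≥ 2 (or has a self-loop).
The vertices on cycles are {h, j, k, m, n, p, s, t} — 8 in total.

8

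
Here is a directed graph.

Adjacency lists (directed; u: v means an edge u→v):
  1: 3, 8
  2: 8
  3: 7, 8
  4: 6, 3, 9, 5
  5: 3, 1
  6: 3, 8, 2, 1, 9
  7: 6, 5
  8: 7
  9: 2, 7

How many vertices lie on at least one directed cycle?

8

A vertex is on a directed cycle iff it belongs to a strongly connected component of size ≥ 2 (or has a self-loop).
The vertices on cycles are {1, 2, 3, 5, 6, 7, 8, 9} — 8 in total.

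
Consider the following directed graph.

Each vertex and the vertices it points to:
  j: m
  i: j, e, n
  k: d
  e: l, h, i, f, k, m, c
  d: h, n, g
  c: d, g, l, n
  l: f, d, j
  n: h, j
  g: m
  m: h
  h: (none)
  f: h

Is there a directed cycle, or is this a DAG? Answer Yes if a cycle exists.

Yes

DFS with white/gray/black marking, starting from f:
f gray
  h gray
  h black
f black
j gray
  m gray
    m→h: h black — skip
  m black
j black
i gray
  i→j: j black — skip
  e gray
    l gray
      l→f: f black — skip
      d gray
        d→h: h black — skip
        n gray
          n→h: h black — skip
          n→j: j black — skip
        n black
        g gray
          g→m: m black — skip
        g black
      d black
      l→j: j black — skip
    l black
    e→h: h black — skip
    e→i: i is gray → back edge
Back edge found, so a cycle exists: i → e → i.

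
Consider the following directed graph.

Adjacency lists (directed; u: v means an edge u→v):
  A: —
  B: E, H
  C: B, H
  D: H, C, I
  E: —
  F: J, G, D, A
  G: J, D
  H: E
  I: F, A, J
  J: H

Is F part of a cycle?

Yes

F is on a cycle iff F can reach itself via ≥1 edge.
F → D → I → F — yes.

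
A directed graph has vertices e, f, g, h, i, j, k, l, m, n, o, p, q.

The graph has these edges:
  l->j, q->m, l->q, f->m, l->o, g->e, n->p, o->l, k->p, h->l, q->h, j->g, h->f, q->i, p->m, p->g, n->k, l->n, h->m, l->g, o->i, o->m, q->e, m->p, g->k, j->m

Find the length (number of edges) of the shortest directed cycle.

For each vertex v, BFS finds the shortest path from v back to v.
The shortest such closed walk is l → o → l, length 2.

2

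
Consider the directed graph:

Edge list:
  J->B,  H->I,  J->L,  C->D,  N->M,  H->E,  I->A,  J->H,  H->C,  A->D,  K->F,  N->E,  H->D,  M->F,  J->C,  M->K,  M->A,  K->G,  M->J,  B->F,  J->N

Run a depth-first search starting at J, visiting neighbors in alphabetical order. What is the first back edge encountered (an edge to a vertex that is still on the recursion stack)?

M→J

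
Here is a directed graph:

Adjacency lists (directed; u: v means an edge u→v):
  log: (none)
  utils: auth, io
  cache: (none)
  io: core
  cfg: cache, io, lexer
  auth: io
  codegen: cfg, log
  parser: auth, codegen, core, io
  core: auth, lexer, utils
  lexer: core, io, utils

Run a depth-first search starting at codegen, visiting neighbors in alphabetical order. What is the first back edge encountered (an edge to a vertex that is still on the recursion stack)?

DFS from codegen (visiting neighbors in alphabetical order); mark gray on enter, black on exit:
codegen gray
  cfg gray
    cache gray
    cache black
    io gray
      core gray
        auth gray
          auth→io: io is gray → back edge
First back edge: auth → io.

auth→io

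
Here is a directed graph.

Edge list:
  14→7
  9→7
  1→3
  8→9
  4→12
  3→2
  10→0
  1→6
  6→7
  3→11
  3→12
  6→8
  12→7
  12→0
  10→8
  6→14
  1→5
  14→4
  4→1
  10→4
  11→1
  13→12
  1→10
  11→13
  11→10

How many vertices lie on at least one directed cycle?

7

A vertex is on a directed cycle iff it belongs to a strongly connected component of size ≥ 2 (or has a self-loop).
The vertices on cycles are {1, 3, 4, 6, 10, 11, 14} — 7 in total.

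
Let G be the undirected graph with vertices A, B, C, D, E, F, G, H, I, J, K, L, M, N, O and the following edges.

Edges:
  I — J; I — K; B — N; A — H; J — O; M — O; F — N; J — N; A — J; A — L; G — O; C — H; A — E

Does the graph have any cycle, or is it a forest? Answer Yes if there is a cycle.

No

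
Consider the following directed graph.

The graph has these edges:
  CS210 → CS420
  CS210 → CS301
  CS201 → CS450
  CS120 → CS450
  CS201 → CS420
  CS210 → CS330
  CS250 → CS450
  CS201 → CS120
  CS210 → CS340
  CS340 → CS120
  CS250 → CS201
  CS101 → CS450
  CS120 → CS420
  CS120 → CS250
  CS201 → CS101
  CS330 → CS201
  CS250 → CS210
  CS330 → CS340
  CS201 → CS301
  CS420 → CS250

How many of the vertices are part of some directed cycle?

7

A vertex is on a directed cycle iff it belongs to a strongly connected component of size ≥ 2 (or has a self-loop).
The vertices on cycles are {CS120, CS201, CS210, CS250, CS330, CS340, CS420} — 7 in total.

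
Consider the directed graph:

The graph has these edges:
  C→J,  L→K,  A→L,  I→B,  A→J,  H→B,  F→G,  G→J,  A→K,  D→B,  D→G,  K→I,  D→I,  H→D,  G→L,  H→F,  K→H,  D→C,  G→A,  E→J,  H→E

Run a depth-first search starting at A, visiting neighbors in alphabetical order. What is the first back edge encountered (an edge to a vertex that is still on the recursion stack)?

G→A

DFS from A (visiting neighbors in alphabetical order); mark gray on enter, black on exit:
A gray
  J gray
  J black
  K gray
    H gray
      B gray
      B black
      D gray
        D→B: B black — skip
        C gray
          C→J: J black — skip
        C black
        G gray
          G→A: A is gray → back edge
First back edge: G → A.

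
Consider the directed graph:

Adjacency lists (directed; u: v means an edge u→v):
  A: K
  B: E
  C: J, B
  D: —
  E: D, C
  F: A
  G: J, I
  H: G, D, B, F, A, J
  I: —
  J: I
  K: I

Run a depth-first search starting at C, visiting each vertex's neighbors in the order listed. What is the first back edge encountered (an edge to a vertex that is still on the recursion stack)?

DFS from C (visiting each vertex's neighbors in the order listed); mark gray on enter, black on exit:
C gray
  J gray
    I gray
    I black
  J black
  B gray
    E gray
      D gray
      D black
      E→C: C is gray → back edge
First back edge: E → C.

E→C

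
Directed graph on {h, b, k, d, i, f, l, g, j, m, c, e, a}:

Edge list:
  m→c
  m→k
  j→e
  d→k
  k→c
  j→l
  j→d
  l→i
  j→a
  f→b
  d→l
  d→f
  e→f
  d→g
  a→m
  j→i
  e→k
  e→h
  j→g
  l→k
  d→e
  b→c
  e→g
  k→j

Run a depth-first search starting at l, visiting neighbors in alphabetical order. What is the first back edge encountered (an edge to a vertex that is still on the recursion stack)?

m->k

DFS from l (visiting neighbors in alphabetical order); mark gray on enter, black on exit:
l gray
  i gray
  i black
  k gray
    c gray
    c black
    j gray
      a gray
        m gray
          m→c: c black — skip
          m→k: k is gray → back edge
First back edge: m → k.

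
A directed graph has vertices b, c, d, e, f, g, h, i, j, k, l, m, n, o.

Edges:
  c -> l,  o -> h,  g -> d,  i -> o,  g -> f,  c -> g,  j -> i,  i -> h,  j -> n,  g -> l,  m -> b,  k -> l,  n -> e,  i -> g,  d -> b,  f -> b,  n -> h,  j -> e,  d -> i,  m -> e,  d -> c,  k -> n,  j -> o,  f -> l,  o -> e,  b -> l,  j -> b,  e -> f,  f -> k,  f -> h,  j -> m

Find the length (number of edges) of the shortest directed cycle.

For each vertex v, BFS finds the shortest path from v back to v.
The shortest such closed walk is i → g → d → i, length 3.

3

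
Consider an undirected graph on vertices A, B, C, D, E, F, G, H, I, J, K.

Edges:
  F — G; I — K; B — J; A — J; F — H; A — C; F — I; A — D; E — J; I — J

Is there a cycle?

DFS, tracking each vertex's parent; an edge to a visited non-parent vertex closes a cycle.
Start from G:
visit G (parent –)
  visit F (parent G)
    visit H (parent F)
      H–F: parent, skip
    visit I (parent F)
      visit J (parent I)
        visit B (parent J)
          B–J: parent, skip
        visit A (parent J)
          visit D (parent A)
            D–A: parent, skip
          A–J: parent, skip
          visit C (parent A)
            C–A: parent, skip
        J–I: parent, skip
        visit E (parent J)
          E–J: parent, skip
      I–F: parent, skip
      visit K (parent I)
        K–I: parent, skip
    F–G: parent, skip
No non-parent visited neighbor found — the graph is a forest.

No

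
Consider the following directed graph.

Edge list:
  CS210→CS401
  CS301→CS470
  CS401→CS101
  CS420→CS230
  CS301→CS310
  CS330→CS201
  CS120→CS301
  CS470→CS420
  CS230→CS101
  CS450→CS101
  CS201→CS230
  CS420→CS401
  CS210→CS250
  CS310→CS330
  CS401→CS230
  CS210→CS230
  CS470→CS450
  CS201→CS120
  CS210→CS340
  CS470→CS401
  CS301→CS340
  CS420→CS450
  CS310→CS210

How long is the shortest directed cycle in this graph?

5

For each vertex v, BFS finds the shortest path from v back to v.
The shortest such closed walk is CS301 → CS310 → CS330 → CS201 → CS120 → CS301, length 5.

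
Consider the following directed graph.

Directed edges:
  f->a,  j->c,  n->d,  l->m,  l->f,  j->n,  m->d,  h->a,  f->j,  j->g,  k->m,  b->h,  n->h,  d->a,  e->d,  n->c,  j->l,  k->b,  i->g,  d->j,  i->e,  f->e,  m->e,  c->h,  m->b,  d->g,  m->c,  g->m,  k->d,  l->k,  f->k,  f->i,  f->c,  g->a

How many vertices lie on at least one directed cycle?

A vertex is on a directed cycle iff it belongs to a strongly connected component of size ≥ 2 (or has a self-loop).
The vertices on cycles are {d, e, f, g, i, j, k, l, m, n} — 10 in total.

10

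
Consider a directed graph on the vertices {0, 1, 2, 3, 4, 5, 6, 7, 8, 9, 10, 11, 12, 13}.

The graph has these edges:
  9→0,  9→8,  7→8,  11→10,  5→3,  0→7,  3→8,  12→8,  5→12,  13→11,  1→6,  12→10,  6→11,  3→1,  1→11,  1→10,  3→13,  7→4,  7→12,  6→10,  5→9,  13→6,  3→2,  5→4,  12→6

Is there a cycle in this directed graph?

No

DFS with white/gray/black marking, starting from 4:
4 gray
4 black
0 gray
  7 gray
    12 gray
      8 gray
      8 black
      6 gray
        10 gray
        10 black
        11 gray
          11→10: 10 black — skip
        11 black
      6 black
      12→10: 10 black — skip
    12 black
    7→4: 4 black — skip
    7→8: 8 black — skip
  7 black
0 black
1 gray
  1→11: 11 black — skip
  1→6: 6 black — skip
  1→10: 10 black — skip
1 black
2 gray
2 black
3 gray
  3→1: 1 black — skip
  3→8: 8 black — skip
  3→2: 2 black — skip
  13 gray
    13→6: 6 black — skip
    13→11: 11 black — skip
  13 black
3 black
5 gray
  5→4: 4 black — skip
  5→3: 3 black — skip
  5→12: 12 black — skip
  9 gray
    9→8: 8 black — skip
    9→0: 0 black — skip
  9 black
5 black
Every edge goes to a white or black vertex — no back edge, so the graph is acyclic.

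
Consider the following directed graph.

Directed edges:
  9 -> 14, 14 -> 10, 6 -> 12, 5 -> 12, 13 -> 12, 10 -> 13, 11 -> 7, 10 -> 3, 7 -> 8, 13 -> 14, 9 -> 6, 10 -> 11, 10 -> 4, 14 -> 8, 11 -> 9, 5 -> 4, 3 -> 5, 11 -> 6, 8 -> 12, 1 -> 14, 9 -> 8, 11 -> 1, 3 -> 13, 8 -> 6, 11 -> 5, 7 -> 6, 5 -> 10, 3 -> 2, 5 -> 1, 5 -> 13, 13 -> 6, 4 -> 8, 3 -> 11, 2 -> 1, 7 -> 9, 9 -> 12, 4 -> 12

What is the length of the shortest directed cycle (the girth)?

For each vertex v, BFS finds the shortest path from v back to v.
The shortest such closed walk is 10 → 3 → 5 → 10, length 3.

3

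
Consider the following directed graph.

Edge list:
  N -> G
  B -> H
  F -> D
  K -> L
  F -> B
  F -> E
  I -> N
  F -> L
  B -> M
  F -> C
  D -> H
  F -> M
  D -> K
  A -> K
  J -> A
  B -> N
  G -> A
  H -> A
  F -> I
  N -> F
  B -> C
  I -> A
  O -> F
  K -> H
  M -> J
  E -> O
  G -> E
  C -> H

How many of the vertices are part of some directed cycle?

A vertex is on a directed cycle iff it belongs to a strongly connected component of size ≥ 2 (or has a self-loop).
The vertices on cycles are {A, B, E, F, G, H, I, K, N, O} — 10 in total.

10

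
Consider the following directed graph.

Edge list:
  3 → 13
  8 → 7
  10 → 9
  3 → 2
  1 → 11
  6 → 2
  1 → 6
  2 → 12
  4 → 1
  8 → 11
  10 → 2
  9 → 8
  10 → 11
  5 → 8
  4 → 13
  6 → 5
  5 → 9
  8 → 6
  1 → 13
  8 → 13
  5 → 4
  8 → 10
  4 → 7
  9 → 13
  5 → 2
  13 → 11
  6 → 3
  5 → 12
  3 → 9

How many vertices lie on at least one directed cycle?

8

A vertex is on a directed cycle iff it belongs to a strongly connected component of size ≥ 2 (or has a self-loop).
The vertices on cycles are {1, 3, 4, 5, 6, 8, 9, 10} — 8 in total.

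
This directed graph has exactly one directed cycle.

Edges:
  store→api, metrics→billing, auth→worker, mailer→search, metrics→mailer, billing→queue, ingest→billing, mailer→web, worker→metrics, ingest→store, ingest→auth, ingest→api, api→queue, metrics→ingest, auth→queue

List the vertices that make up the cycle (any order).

auth, ingest, worker, metrics

DFS with gray/black marking from metrics:
metrics gray
  mailer gray
    search gray
    search black
    web gray
    web black
  mailer black
  billing gray
    queue gray
    queue black
  billing black
  ingest gray
    api gray
      api→queue: queue black — skip
    api black
    store gray
      store→api: api black — skip
    store black
    auth gray
      worker gray
        worker→metrics: metrics is gray → back edge
Back edge closes the cycle metrics → ingest → auth → worker → metrics; its vertices are {auth, ingest, worker, metrics}.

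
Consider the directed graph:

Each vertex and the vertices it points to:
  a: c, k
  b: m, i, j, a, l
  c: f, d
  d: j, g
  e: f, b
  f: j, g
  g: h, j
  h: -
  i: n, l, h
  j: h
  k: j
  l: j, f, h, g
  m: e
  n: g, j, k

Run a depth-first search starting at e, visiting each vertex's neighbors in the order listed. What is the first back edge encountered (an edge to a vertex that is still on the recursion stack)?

DFS from e (visiting each vertex's neighbors in the order listed); mark gray on enter, black on exit:
e gray
  f gray
    j gray
      h gray
      h black
    j black
    g gray
      g→h: h black — skip
      g→j: j black — skip
    g black
  f black
  b gray
    m gray
      m→e: e is gray → back edge
First back edge: m → e.

m→e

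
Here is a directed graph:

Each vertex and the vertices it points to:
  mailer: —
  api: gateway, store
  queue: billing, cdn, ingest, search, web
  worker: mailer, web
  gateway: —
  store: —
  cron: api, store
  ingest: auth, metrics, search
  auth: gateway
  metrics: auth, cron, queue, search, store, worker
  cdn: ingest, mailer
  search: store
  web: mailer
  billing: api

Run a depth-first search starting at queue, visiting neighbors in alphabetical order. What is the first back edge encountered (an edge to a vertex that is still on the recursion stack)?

DFS from queue (visiting neighbors in alphabetical order); mark gray on enter, black on exit:
queue gray
  billing gray
    api gray
      gateway gray
      gateway black
      store gray
      store black
    api black
  billing black
  cdn gray
    ingest gray
      auth gray
        auth→gateway: gateway black — skip
      auth black
      metrics gray
        metrics→auth: auth black — skip
        cron gray
          cron→api: api black — skip
          cron→store: store black — skip
        cron black
        metrics→queue: queue is gray → back edge
First back edge: metrics → queue.

metrics->queue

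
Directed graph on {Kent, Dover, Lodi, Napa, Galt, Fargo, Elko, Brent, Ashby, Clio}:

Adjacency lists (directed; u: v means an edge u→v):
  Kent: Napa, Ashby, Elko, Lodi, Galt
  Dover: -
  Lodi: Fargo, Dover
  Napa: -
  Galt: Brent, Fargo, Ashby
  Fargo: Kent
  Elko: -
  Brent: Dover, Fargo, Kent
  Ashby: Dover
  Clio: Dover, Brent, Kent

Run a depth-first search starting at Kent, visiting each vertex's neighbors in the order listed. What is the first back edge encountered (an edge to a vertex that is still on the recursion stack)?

Fargo→Kent

DFS from Kent (visiting each vertex's neighbors in the order listed); mark gray on enter, black on exit:
Kent gray
  Napa gray
  Napa black
  Ashby gray
    Dover gray
    Dover black
  Ashby black
  Elko gray
  Elko black
  Lodi gray
    Fargo gray
      Fargo→Kent: Kent is gray → back edge
First back edge: Fargo → Kent.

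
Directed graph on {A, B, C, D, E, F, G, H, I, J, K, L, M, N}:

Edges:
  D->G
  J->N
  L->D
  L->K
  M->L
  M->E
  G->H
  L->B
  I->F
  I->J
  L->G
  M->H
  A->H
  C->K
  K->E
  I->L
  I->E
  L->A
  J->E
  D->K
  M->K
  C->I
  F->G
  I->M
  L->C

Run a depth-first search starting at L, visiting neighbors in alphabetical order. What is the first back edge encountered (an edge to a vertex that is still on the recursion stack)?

I->L

DFS from L (visiting neighbors in alphabetical order); mark gray on enter, black on exit:
L gray
  A gray
    H gray
    H black
  A black
  B gray
  B black
  C gray
    I gray
      E gray
      E black
      F gray
        G gray
          G→H: H black — skip
        G black
      F black
      J gray
        J→E: E black — skip
        N gray
        N black
      J black
      I→L: L is gray → back edge
First back edge: I → L.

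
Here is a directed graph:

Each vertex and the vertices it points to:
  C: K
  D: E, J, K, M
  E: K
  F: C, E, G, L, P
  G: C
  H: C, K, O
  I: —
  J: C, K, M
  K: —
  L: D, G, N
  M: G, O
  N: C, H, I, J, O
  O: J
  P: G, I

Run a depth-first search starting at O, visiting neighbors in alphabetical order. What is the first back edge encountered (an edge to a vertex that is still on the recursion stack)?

M->O

DFS from O (visiting neighbors in alphabetical order); mark gray on enter, black on exit:
O gray
  J gray
    C gray
      K gray
      K black
    C black
    J→K: K black — skip
    M gray
      G gray
        G→C: C black — skip
      G black
      M→O: O is gray → back edge
First back edge: M → O.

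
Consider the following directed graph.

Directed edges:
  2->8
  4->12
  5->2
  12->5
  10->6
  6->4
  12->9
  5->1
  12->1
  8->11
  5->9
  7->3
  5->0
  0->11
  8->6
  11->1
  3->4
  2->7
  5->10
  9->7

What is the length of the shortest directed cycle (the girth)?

For each vertex v, BFS finds the shortest path from v back to v.
The shortest such closed walk is 5 → 10 → 6 → 4 → 12 → 5, length 5.

5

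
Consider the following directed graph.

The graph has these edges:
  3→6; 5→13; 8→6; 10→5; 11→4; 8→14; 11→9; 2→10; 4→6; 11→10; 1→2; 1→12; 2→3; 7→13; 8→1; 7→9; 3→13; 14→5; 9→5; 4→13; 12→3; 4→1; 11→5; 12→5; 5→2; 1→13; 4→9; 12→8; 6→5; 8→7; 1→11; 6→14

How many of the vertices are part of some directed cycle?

A vertex is on a directed cycle iff it belongs to a strongly connected component of size ≥ 2 (or has a self-loop).
The vertices on cycles are {1, 2, 3, 4, 5, 6, 8, 10, 11, 12, 14} — 11 in total.

11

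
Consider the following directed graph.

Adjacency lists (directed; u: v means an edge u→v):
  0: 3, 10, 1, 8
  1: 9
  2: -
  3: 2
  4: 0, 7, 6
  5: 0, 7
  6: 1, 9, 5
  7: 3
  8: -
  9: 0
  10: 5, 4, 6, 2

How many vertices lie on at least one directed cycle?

A vertex is on a directed cycle iff it belongs to a strongly connected component of size ≥ 2 (or has a self-loop).
The vertices on cycles are {0, 1, 4, 5, 6, 9, 10} — 7 in total.

7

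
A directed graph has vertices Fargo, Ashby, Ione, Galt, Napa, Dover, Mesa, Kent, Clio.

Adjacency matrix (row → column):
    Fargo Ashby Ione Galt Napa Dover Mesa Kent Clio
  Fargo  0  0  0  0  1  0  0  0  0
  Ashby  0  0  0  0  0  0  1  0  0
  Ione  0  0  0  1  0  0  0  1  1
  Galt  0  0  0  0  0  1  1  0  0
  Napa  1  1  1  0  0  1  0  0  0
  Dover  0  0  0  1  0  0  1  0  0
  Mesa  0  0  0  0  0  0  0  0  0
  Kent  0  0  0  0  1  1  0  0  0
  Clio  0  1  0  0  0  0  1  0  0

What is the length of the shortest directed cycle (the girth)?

2

For each vertex v, BFS finds the shortest path from v back to v.
The shortest such closed walk is Fargo → Napa → Fargo, length 2.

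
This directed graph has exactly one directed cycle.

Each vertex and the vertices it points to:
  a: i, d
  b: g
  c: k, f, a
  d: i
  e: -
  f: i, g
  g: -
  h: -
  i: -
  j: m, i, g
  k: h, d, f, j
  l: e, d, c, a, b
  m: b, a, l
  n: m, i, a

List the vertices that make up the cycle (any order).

DFS with gray/black marking from m:
m gray
  b gray
    g gray
    g black
  b black
  a gray
    i gray
    i black
    d gray
      d→i: i black — skip
    d black
  a black
  l gray
    e gray
    e black
    l→d: d black — skip
    c gray
      k gray
        h gray
        h black
        k→d: d black — skip
        f gray
          f→i: i black — skip
          f→g: g black — skip
        f black
        j gray
          j→m: m is gray → back edge
Back edge closes the cycle m → l → c → k → j → m; its vertices are {c, j, k, l, m}.

c, j, k, l, m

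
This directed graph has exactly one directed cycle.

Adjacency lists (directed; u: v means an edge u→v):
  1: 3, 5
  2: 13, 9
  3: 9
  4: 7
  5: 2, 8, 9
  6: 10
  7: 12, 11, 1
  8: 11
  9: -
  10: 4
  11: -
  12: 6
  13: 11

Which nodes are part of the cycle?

4, 6, 7, 10, 12

DFS with gray/black marking from 7:
7 gray
  12 gray
    6 gray
      10 gray
        4 gray
          4→7: 7 is gray → back edge
Back edge closes the cycle 7 → 12 → 6 → 10 → 4 → 7; its vertices are {4, 6, 7, 10, 12}.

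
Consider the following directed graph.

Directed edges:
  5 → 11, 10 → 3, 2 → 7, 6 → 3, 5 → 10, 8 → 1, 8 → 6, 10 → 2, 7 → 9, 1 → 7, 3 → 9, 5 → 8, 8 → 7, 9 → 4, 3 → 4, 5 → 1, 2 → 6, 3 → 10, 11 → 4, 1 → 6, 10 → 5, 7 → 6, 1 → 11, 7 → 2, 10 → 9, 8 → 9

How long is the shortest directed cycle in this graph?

For each vertex v, BFS finds the shortest path from v back to v.
The shortest such closed walk is 10 → 5 → 10, length 2.

2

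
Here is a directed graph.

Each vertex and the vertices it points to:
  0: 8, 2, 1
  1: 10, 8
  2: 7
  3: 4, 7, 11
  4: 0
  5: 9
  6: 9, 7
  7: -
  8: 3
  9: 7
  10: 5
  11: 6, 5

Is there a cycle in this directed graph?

Yes

DFS with white/gray/black marking, starting from 5:
5 gray
  9 gray
    7 gray
    7 black
  9 black
5 black
0 gray
  8 gray
    3 gray
      4 gray
        4→0: 0 is gray → back edge
Back edge found, so a cycle exists: 0 → 8 → 3 → 4 → 0.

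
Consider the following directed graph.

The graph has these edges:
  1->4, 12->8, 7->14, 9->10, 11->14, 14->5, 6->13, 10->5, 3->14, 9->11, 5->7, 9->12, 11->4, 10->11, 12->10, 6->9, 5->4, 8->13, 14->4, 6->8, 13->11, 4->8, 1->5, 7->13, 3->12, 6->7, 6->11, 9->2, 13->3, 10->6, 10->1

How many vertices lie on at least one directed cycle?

13

A vertex is on a directed cycle iff it belongs to a strongly connected component of size ≥ 2 (or has a self-loop).
The vertices on cycles are {1, 3, 4, 5, 6, 7, 8, 9, 10, 11, 12, 13, 14} — 13 in total.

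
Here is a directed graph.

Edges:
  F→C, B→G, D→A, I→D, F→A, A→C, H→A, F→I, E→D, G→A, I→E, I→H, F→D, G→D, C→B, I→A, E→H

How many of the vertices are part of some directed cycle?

5

A vertex is on a directed cycle iff it belongs to a strongly connected component of size ≥ 2 (or has a self-loop).
The vertices on cycles are {A, B, C, D, G} — 5 in total.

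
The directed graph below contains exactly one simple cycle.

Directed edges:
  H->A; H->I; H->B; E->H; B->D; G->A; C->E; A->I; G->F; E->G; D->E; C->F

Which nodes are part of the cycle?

B, D, E, H

DFS with gray/black marking from E:
E gray
  G gray
    F gray
    F black
    A gray
      I gray
      I black
    A black
  G black
  H gray
    H→A: A black — skip
    B gray
      D gray
        D→E: E is gray → back edge
Back edge closes the cycle E → H → B → D → E; its vertices are {B, D, E, H}.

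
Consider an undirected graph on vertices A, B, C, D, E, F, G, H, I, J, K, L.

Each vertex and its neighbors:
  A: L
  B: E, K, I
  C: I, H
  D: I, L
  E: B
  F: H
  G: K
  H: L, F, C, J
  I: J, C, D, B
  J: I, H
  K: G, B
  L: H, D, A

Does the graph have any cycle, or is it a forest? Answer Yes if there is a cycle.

DFS, tracking each vertex's parent; an edge to a visited non-parent vertex closes a cycle.
Start from K:
visit K (parent –)
  visit G (parent K)
    G–K: parent, skip
  visit B (parent K)
    visit E (parent B)
      E–B: parent, skip
    B–K: parent, skip
    visit I (parent B)
      visit J (parent I)
        J–I: parent, skip
        visit H (parent J)
          visit L (parent H)
            L–H: parent, skip
            visit D (parent L)
              D–I: I visited and ≠ parent → cycle
Cycle: I – J – H – L – D – I.

Yes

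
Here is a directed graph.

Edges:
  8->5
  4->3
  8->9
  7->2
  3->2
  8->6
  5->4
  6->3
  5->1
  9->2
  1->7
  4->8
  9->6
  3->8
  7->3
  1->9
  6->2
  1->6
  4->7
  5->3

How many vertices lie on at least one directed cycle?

A vertex is on a directed cycle iff it belongs to a strongly connected component of size ≥ 2 (or has a self-loop).
The vertices on cycles are {1, 3, 4, 5, 6, 7, 8, 9} — 8 in total.

8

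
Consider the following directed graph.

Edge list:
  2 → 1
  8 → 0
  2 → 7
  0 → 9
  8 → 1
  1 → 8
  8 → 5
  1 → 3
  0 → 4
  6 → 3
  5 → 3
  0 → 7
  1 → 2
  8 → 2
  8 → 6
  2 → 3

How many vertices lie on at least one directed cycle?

A vertex is on a directed cycle iff it belongs to a strongly connected component of size ≥ 2 (or has a self-loop).
The vertices on cycles are {1, 2, 8} — 3 in total.

3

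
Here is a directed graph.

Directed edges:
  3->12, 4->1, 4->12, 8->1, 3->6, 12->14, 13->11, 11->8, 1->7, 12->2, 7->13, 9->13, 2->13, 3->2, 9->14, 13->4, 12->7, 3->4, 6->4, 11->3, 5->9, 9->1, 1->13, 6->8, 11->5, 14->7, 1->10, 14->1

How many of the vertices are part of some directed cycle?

A vertex is on a directed cycle iff it belongs to a strongly connected component of size ≥ 2 (or has a self-loop).
The vertices on cycles are {1, 2, 3, 4, 5, 6, 7, 8, 9, 11, 12, 13, 14} — 13 in total.

13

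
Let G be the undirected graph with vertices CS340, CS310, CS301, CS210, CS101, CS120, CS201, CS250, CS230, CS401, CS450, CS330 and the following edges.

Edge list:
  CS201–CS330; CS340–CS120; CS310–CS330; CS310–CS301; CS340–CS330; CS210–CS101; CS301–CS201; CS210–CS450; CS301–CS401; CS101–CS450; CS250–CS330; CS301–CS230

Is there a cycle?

Yes

DFS, tracking each vertex's parent; an edge to a visited non-parent vertex closes a cycle.
Start from CS450:
visit CS450 (parent –)
  visit CS210 (parent CS450)
    visit CS101 (parent CS210)
      CS101–CS210: parent, skip
      CS101–CS450: CS450 visited and ≠ parent → cycle
Cycle: CS450 – CS210 – CS101 – CS450.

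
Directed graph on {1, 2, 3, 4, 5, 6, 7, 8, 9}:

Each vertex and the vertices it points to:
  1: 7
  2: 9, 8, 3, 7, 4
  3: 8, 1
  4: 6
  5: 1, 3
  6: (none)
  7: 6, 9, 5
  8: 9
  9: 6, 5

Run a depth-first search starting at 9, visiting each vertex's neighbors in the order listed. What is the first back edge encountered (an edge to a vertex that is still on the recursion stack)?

7→9

DFS from 9 (visiting each vertex's neighbors in the order listed); mark gray on enter, black on exit:
9 gray
  6 gray
  6 black
  5 gray
    1 gray
      7 gray
        7→6: 6 black — skip
        7→9: 9 is gray → back edge
First back edge: 7 → 9.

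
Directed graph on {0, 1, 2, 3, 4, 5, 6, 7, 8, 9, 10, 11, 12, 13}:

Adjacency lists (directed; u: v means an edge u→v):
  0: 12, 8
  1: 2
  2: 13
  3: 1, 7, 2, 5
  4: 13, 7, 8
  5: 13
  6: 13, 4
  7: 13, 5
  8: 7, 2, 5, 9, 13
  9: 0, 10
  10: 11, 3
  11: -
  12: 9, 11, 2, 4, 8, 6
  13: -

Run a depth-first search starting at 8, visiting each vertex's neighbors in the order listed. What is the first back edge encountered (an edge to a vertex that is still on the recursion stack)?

DFS from 8 (visiting each vertex's neighbors in the order listed); mark gray on enter, black on exit:
8 gray
  7 gray
    13 gray
    13 black
    5 gray
      5→13: 13 black — skip
    5 black
  7 black
  2 gray
    2→13: 13 black — skip
  2 black
  8→5: 5 black — skip
  9 gray
    0 gray
      12 gray
        12→9: 9 is gray → back edge
First back edge: 12 → 9.

12->9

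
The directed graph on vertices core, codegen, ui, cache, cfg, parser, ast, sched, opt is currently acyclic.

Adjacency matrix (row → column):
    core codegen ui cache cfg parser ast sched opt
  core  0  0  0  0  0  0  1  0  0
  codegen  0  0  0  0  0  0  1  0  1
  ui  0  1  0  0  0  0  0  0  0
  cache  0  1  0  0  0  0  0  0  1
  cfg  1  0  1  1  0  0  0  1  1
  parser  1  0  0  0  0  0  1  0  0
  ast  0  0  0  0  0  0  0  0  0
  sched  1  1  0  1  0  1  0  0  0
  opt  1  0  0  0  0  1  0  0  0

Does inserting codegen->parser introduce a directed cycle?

Adding codegen→parser creates a cycle iff parser can already reach codegen.
Explore from parser: no path reaches codegen. The graph stays acyclic.

No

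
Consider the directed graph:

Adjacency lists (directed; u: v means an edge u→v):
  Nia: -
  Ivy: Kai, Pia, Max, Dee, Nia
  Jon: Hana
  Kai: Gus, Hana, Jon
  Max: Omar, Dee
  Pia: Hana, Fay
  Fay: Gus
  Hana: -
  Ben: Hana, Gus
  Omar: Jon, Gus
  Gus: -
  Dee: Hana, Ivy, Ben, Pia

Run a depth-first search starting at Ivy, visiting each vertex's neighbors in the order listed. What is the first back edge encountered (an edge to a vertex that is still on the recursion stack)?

Dee->Ivy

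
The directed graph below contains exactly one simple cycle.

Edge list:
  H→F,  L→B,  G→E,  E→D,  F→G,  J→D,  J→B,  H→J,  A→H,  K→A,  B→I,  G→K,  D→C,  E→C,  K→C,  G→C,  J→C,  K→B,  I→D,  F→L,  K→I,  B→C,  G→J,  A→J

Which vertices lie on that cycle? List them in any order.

A, F, G, H, K

DFS with gray/black marking from F:
F gray
  L gray
    B gray
      C gray
      C black
      I gray
        D gray
          D→C: C black — skip
        D black
      I black
    B black
  L black
  G gray
    J gray
      J→C: C black — skip
      J→B: B black — skip
      J→D: D black — skip
    J black
    G→C: C black — skip
    K gray
      K→C: C black — skip
      K→I: I black — skip
      K→B: B black — skip
      A gray
        H gray
          H→J: J black — skip
          H→F: F is gray → back edge
Back edge closes the cycle F → G → K → A → H → F; its vertices are {A, F, G, H, K}.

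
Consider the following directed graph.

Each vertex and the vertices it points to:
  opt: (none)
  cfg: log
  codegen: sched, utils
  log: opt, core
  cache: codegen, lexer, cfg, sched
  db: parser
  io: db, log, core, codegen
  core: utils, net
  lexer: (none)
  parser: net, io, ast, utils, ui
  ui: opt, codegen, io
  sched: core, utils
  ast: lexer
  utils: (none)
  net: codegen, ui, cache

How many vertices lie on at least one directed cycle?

11

A vertex is on a directed cycle iff it belongs to a strongly connected component of size ≥ 2 (or has a self-loop).
The vertices on cycles are {db, io, ui, cfg, log, net, core, cache, sched, parser, codegen} — 11 in total.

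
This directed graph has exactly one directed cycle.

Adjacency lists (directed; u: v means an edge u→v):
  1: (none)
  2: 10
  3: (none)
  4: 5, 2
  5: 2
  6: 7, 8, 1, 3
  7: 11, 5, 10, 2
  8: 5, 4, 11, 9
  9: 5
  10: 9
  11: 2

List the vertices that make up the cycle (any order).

DFS with gray/black marking from 10:
10 gray
  9 gray
    5 gray
      2 gray
        2→10: 10 is gray → back edge
Back edge closes the cycle 10 → 9 → 5 → 2 → 10; its vertices are {2, 5, 9, 10}.

2, 5, 9, 10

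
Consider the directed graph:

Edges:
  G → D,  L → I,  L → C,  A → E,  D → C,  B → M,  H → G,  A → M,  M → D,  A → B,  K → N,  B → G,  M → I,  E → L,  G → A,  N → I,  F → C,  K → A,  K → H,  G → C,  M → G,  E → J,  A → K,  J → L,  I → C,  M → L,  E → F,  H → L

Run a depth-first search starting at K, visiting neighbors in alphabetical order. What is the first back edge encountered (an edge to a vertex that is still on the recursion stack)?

DFS from K (visiting neighbors in alphabetical order); mark gray on enter, black on exit:
K gray
  A gray
    B gray
      G gray
        G→A: A is gray → back edge
First back edge: G → A.

G→A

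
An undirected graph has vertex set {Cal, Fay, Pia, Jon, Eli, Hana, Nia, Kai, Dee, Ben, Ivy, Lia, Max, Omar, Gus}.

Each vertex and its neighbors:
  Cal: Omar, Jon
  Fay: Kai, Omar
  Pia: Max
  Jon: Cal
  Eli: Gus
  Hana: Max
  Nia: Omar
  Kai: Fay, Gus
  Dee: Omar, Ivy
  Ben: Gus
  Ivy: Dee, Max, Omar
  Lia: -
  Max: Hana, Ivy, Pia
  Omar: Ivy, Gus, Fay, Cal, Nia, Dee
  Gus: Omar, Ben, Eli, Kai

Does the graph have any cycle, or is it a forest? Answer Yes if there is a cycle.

DFS, tracking each vertex's parent; an edge to a visited non-parent vertex closes a cycle.
Start from Max:
visit Max (parent –)
  visit Hana (parent Max)
    Hana–Max: parent, skip
  visit Ivy (parent Max)
    visit Dee (parent Ivy)
      visit Omar (parent Dee)
        Omar–Ivy: Ivy visited and ≠ parent → cycle
Cycle: Ivy – Dee – Omar – Ivy.

Yes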